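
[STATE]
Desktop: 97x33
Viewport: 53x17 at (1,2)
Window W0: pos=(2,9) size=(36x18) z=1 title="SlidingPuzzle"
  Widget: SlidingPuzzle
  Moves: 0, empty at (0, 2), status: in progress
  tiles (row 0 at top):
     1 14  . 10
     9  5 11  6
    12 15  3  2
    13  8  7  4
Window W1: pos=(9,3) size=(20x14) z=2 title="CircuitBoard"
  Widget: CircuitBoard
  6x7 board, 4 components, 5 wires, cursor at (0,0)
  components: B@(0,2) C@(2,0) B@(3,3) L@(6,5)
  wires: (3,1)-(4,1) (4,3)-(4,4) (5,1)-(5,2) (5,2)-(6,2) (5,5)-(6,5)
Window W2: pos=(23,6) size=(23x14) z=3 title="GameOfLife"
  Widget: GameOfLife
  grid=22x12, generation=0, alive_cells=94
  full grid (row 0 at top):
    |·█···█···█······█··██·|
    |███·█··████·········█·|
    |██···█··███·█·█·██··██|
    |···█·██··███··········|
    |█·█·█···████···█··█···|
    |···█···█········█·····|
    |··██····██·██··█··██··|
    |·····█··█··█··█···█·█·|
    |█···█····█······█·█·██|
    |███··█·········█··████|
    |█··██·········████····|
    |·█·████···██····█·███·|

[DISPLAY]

                                                     
        ┏━━━━━━━━━━━━━━━━━━┓                         
        ┃ CircuitBoard     ┃                         
        ┠──────────────────┨                         
        ┃   0 1 2 3 4 ┏━━━━━━━━━━━━━━━━━━━━━┓        
        ┃0  [.]      B┃ GameOfLife          ┃        
        ┃             ┠─────────────────────┨        
 ┏━━━━━━┃1            ┃Gen: 0               ┃        
 ┃ Slidi┃             ┃███·█··████·········█┃        
 ┠──────┃2   C        ┃██···█··███·█·█·██··█┃        
 ┃┌────┬┃             ┃···█·██··███·········┃        
 ┃│  1 │┃3       ·    ┃█·█·█···████···█··█··┃        
 ┃├────┼┃        │    ┃···█···█········█····┃        
 ┃│  9 │┃4       ·    ┃··██····██·██··█··██·┃        
 ┃├────┼┗━━━━━━━━━━━━━┃·····█··█··█··█···█·█┃        
 ┃│ 12 │ 15 │  3 │  2 ┃█···█····█······█·█·█┃        
 ┃├────┼────┼────┼────┃███··█·········█··███┃        


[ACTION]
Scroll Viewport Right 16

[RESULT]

                                                     
━━━━━━━━━━━┓                                         
tBoard     ┃                                         
───────────┨                                         
2 3 4 ┏━━━━━━━━━━━━━━━━━━━━━┓                        
     B┃ GameOfLife          ┃                        
      ┠─────────────────────┨                        
      ┃Gen: 0               ┃                        
      ┃███·█··████·········█┃                        
      ┃██···█··███·█·█·██··█┃                        
      ┃···█·██··███·········┃                        
 ·    ┃█·█·█···████···█··█··┃                        
 │    ┃···█···█········█····┃                        
 ·    ┃··██····██·██··█··██·┃                        
━━━━━━┃·····█··█··█··█···█·█┃                        
 │  2 ┃█···█····█······█·█·█┃                        
─┼────┃███··█·········█··███┃                        


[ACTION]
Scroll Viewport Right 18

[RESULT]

                                                     
                                                     
                                                     
                                                     
━━━━━━━━━━┓                                          
          ┃                                          
──────────┨                                          
          ┃                                          
·········█┃                                          
·█·█·██··█┃                                          
█·········┃                                          
█···█··█··┃                                          
·····█····┃                                          
██··█··██·┃                                          
█··█···█·█┃                                          
·····█·█·█┃                                          
····█··███┃                                          


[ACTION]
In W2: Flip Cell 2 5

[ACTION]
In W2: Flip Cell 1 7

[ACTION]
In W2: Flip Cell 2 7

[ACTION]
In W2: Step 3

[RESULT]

                                                     
                                                     
                                                     
                                                     
━━━━━━━━━━┓                                          
          ┃                                          
──────────┨                                          
          ┃                                          
··········┃                                          
··········┃                                          
··········┃                                          
██········┃                                          
·█··█·····┃                                          
██···█····┃                                          
········██┃                                          
········██┃                                          
··········┃                                          


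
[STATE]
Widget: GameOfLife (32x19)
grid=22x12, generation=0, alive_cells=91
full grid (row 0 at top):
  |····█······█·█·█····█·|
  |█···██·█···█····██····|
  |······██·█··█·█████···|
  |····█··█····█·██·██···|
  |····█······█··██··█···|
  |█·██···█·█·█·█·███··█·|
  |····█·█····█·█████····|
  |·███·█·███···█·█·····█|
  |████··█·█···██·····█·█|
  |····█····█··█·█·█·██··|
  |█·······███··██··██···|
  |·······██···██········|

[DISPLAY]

Gen: 0                          
····█······█·█·█····█·          
█···██·█···█····██····          
······██·█··█·█████···          
····█··█····█·██·██···          
····█······█··██··█···          
█·██···█·█·█·█·███··█·          
····█·█····█·█████····          
·███·█·███···█·█·····█          
████··█·█···██·····█·█          
····█····█··█·█·█·██··          
█·······███··██··██···          
·······██···██········          
                                
                                
                                
                                
                                
                                


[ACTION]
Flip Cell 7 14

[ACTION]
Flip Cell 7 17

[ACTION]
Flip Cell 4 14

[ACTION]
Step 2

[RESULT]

Gen: 2                          
····███····██·········          
···█···██·█··█········          
····█····█············          
····███·██········██··          
···█····███··█····██··          
···█··█··█·█·····██···          
···█··█·███·······█···          
·······███······█·····          
█···███████·██·███····          
·█·····█··█·█·█·····█·          
······██·██·····█·███·          
·······██··█████··█···          
                                
                                
                                
                                
                                
                                


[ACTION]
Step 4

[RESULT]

Gen: 6                          
···██···█·············          
··█·█··█··············          
··███···█·············          
··█·██················          
···████···············          
···██·██··············          
····█·█····███··██····          
·····█·····███········          
··········█··███······          
···········█···███····          
······█·████··········          
······████···█·████···          
                                
                                
                                
                                
                                
                                


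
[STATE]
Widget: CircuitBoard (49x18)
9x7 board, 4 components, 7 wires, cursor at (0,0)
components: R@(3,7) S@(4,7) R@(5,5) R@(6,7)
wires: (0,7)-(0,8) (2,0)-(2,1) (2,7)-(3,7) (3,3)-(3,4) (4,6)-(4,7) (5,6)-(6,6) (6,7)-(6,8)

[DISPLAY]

   0 1 2 3 4 5 6 7 8                             
0  [.]                          · ─ ·            
                                                 
1                                                
                                                 
2   · ─ ·                       ·                
                                │                
3               · ─ ·           R                
                                                 
4                           · ─ S                
                                                 
5                       R   ·                    
                            │                    
6                           ·   R ─ ·            
Cursor: (0,0)                                    
                                                 
                                                 
                                                 


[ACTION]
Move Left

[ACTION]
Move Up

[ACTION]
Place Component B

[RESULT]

   0 1 2 3 4 5 6 7 8                             
0  [B]                          · ─ ·            
                                                 
1                                                
                                                 
2   · ─ ·                       ·                
                                │                
3               · ─ ·           R                
                                                 
4                           · ─ S                
                                                 
5                       R   ·                    
                            │                    
6                           ·   R ─ ·            
Cursor: (0,0)                                    
                                                 
                                                 
                                                 


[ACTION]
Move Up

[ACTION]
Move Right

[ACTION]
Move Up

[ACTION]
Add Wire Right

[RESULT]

   0 1 2 3 4 5 6 7 8                             
0   B  [.]─ ·                   · ─ ·            
                                                 
1                                                
                                                 
2   · ─ ·                       ·                
                                │                
3               · ─ ·           R                
                                                 
4                           · ─ S                
                                                 
5                       R   ·                    
                            │                    
6                           ·   R ─ ·            
Cursor: (0,1)                                    
                                                 
                                                 
                                                 


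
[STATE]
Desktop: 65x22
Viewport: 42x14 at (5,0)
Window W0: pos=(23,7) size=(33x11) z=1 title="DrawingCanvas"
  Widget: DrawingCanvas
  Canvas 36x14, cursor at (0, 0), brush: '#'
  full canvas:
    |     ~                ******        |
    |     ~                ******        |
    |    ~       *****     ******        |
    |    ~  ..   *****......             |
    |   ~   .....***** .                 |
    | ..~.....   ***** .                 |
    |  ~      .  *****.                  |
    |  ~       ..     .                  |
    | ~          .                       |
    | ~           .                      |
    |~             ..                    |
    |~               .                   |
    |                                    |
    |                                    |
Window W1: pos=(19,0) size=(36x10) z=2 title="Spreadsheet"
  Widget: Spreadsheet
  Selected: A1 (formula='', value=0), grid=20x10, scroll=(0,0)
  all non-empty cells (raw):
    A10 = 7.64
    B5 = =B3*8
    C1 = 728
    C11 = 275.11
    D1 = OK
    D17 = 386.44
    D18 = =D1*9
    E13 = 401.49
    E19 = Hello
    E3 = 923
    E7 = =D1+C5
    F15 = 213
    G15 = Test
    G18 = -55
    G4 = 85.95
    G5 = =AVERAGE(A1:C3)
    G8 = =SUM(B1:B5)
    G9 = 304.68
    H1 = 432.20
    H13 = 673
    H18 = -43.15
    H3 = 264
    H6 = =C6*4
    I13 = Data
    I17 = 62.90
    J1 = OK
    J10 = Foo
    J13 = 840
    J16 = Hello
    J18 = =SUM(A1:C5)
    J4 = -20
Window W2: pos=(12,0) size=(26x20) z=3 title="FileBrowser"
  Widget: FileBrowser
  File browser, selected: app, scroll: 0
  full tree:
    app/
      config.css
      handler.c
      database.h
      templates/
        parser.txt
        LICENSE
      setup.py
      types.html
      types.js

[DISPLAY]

       ┏━━━━━━━━━━━━━━━━━━━━━━━━┓━━━━━━━━━
       ┃ FileBrowser            ┃         
       ┠────────────────────────┨─────────
       ┃> [-] app/              ┃         
       ┃    config.css          ┃     C   
       ┃    handler.c           ┃---------
       ┃    database.h          ┃ 0     72
       ┃    [+] templates/      ┃ 0       
       ┃    setup.py            ┃ 0       
       ┃    types.html          ┃━━━━━━━━━
       ┃    types.js            ┃        *
       ┃                        ┃        *
       ┃                        ┃***     *
       ┃                        ┃***......


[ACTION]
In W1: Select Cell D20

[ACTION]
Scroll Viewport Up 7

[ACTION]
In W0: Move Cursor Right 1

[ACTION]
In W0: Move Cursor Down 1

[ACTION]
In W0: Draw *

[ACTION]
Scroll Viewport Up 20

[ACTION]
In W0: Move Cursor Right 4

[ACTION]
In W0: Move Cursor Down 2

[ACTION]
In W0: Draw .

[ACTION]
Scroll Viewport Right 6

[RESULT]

 ┏━━━━━━━━━━━━━━━━━━━━━━━━┓━━━━━━━━━━━━━━━
 ┃ FileBrowser            ┃               
 ┠────────────────────────┨───────────────
 ┃> [-] app/              ┃               
 ┃    config.css          ┃     C       D 
 ┃    handler.c           ┃---------------
 ┃    database.h          ┃ 0     728OK   
 ┃    [+] templates/      ┃ 0       0     
 ┃    setup.py            ┃ 0       0     
 ┃    types.html          ┃━━━━━━━━━━━━━━━
 ┃    types.js            ┃        ****** 
 ┃                        ┃        ****** 
 ┃                        ┃***     ****** 
 ┃                        ┃***......      


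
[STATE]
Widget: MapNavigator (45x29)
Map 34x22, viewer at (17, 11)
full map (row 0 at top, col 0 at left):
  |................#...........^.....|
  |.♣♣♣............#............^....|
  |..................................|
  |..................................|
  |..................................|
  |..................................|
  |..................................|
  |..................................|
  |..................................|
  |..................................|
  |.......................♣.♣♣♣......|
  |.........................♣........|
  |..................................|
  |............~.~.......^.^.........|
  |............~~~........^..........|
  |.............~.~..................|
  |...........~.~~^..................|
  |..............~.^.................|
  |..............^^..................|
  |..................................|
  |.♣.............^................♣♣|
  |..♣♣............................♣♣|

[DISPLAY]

                                             
                                             
                                             
     ................#...........^.....      
     .♣♣♣............#............^....      
     ..................................      
     ..................................      
     ..................................      
     ..................................      
     ..................................      
     ..................................      
     ..................................      
     ..................................      
     .......................♣.♣♣♣......      
     .................@.......♣........      
     ..................................      
     ............~.~.......^.^.........      
     ............~~~........^..........      
     .............~.~..................      
     ...........~.~~^..................      
     ..............~.^.................      
     ..............^^..................      
     ..................................      
     .♣.............^................♣♣      
     ..♣♣............................♣♣      
                                             
                                             
                                             
                                             


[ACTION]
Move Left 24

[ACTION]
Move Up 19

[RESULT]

                                             
                                             
                                             
                                             
                                             
                                             
                                             
                                             
                                             
                                             
                                             
                                             
                                             
                                             
                      @...............#......
                      .♣♣♣............#......
                      .......................
                      .......................
                      .......................
                      .......................
                      .......................
                      .......................
                      .......................
                      .......................
                      .......................
                      .......................
                      .......................
                      ............~.~.......^
                      ............~~~........


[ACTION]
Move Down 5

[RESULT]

                                             
                                             
                                             
                                             
                                             
                                             
                                             
                                             
                                             
                      ................#......
                      .♣♣♣............#......
                      .......................
                      .......................
                      .......................
                      @......................
                      .......................
                      .......................
                      .......................
                      .......................
                      .......................
                      .......................
                      .......................
                      ............~.~.......^
                      ............~~~........
                      .............~.~.......
                      ...........~.~~^.......
                      ..............~.^......
                      ..............^^.......
                      .......................


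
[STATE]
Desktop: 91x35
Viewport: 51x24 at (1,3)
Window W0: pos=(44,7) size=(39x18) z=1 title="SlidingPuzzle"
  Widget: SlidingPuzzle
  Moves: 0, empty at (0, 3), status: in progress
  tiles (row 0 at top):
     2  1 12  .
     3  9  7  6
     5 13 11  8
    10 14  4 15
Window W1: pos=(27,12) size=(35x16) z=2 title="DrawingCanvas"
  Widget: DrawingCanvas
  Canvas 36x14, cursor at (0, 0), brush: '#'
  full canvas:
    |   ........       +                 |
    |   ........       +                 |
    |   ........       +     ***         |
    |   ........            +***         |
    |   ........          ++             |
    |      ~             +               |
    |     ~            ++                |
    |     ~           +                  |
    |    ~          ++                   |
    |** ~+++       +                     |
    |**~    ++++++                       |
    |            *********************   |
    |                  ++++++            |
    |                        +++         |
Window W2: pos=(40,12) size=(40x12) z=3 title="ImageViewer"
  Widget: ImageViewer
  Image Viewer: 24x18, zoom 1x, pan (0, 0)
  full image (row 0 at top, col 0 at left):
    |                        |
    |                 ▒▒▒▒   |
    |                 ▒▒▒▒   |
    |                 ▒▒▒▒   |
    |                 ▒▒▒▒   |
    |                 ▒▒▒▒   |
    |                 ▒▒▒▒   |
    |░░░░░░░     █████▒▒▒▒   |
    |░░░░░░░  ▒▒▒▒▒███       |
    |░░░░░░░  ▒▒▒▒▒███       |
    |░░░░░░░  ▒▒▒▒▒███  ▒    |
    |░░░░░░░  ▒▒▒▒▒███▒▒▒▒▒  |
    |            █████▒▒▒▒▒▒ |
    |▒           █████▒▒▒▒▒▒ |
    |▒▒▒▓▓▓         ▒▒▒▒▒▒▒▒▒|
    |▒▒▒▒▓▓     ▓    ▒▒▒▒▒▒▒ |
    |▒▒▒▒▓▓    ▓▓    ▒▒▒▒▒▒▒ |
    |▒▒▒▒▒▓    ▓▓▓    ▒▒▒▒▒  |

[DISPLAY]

                                                   
                                                   
                                                   
                                                   
                                           ┏━━━━━━━
                                           ┃ Slidin
                                           ┠───────
                                           ┃┌────┬─
                                           ┃│  2 │ 
                          ┏━━━━━━━━━━━━┏━━━━━━━━━━━
                          ┃ DrawingCanv┃ ImageViewe
                          ┠────────────┠───────────
                          ┃+  ........ ┃           
                          ┃   ........ ┃           
                          ┃   ........ ┃           
                          ┃   ........ ┃           
                          ┃   ........ ┃           
                          ┃      ~     ┃           
                          ┃     ~      ┃           
                          ┃     ~      ┃░░░░░░░    
                          ┃    ~       ┗━━━━━━━━━━━
                          ┃** ~+++       +         
                          ┃**~    ++++++           
                          ┃            ************


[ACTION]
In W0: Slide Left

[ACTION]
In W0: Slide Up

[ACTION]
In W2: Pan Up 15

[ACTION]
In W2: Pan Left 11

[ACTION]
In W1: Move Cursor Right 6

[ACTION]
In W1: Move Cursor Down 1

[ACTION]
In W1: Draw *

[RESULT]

                                                   
                                                   
                                                   
                                                   
                                           ┏━━━━━━━
                                           ┃ Slidin
                                           ┠───────
                                           ┃┌────┬─
                                           ┃│  2 │ 
                          ┏━━━━━━━━━━━━┏━━━━━━━━━━━
                          ┃ DrawingCanv┃ ImageViewe
                          ┠────────────┠───────────
                          ┃   ........ ┃           
                          ┃   ...*.... ┃           
                          ┃   ........ ┃           
                          ┃   ........ ┃           
                          ┃   ........ ┃           
                          ┃      ~     ┃           
                          ┃     ~      ┃           
                          ┃     ~      ┃░░░░░░░    
                          ┃    ~       ┗━━━━━━━━━━━
                          ┃** ~+++       +         
                          ┃**~    ++++++           
                          ┃            ************


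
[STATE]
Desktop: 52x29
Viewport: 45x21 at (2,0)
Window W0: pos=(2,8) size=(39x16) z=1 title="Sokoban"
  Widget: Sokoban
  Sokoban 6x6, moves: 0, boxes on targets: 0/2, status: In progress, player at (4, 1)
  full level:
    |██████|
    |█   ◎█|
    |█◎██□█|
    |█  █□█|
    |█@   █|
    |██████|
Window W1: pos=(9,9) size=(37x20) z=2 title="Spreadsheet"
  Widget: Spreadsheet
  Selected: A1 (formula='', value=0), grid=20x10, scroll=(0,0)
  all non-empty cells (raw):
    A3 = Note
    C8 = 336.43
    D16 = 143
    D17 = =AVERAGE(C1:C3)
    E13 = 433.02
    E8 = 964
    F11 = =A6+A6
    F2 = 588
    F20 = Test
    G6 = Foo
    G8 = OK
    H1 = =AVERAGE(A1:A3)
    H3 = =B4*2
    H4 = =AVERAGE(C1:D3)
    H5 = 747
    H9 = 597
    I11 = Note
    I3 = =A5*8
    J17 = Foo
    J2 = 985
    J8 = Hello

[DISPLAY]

                                             
                                             
                                             
                                             
                                             
                                             
                                             
                                             
┏━━━━━━━━━━━━━━━━━━━━━━━━━━━━━━━━━━━━━┓      
┃ Sokob┏━━━━━━━━━━━━━━━━━━━━━━━━━━━━━━━━━━━┓ 
┠──────┃ Spreadsheet                       ┃ 
┃██████┠───────────────────────────────────┨ 
┃█   ◎█┃A1:                                ┃ 
┃█◎██□█┃       A       B       C       D   ┃ 
┃█  █□█┃-----------------------------------┃ 
┃█@   █┃  1      [0]       0       0       ┃ 
┃██████┃  2        0       0       0       ┃ 
┃Moves:┃  3 Note           0       0       ┃ 
┃      ┃  4        0       0       0       ┃ 
┃      ┃  5        0       0       0       ┃ 
┃      ┃  6        0       0       0       ┃ 


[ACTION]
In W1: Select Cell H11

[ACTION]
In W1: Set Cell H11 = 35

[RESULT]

                                             
                                             
                                             
                                             
                                             
                                             
                                             
                                             
┏━━━━━━━━━━━━━━━━━━━━━━━━━━━━━━━━━━━━━┓      
┃ Sokob┏━━━━━━━━━━━━━━━━━━━━━━━━━━━━━━━━━━━┓ 
┠──────┃ Spreadsheet                       ┃ 
┃██████┠───────────────────────────────────┨ 
┃█   ◎█┃H11: 35                            ┃ 
┃█◎██□█┃       A       B       C       D   ┃ 
┃█  █□█┃-----------------------------------┃ 
┃█@   █┃  1        0       0       0       ┃ 
┃██████┃  2        0       0       0       ┃ 
┃Moves:┃  3 Note           0       0       ┃ 
┃      ┃  4        0       0       0       ┃ 
┃      ┃  5        0       0       0       ┃ 
┃      ┃  6        0       0       0       ┃ 


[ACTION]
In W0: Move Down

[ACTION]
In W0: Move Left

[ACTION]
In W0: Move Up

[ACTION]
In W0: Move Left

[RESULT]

                                             
                                             
                                             
                                             
                                             
                                             
                                             
                                             
┏━━━━━━━━━━━━━━━━━━━━━━━━━━━━━━━━━━━━━┓      
┃ Sokob┏━━━━━━━━━━━━━━━━━━━━━━━━━━━━━━━━━━━┓ 
┠──────┃ Spreadsheet                       ┃ 
┃██████┠───────────────────────────────────┨ 
┃█   ◎█┃H11: 35                            ┃ 
┃█◎██□█┃       A       B       C       D   ┃ 
┃█@ █□█┃-----------------------------------┃ 
┃█    █┃  1        0       0       0       ┃ 
┃██████┃  2        0       0       0       ┃ 
┃Moves:┃  3 Note           0       0       ┃ 
┃      ┃  4        0       0       0       ┃ 
┃      ┃  5        0       0       0       ┃ 
┃      ┃  6        0       0       0       ┃ 


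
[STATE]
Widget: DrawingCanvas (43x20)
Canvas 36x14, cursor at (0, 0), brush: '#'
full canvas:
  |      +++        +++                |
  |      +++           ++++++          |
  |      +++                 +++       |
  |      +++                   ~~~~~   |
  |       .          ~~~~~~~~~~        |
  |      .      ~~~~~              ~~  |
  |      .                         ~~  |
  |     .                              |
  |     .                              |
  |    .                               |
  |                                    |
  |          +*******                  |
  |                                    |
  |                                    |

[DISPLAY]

+     +++        +++                       
      +++           ++++++                 
      +++                 +++              
      +++                   ~~~~~          
       .          ~~~~~~~~~~               
      .      ~~~~~              ~~         
      .                         ~~         
     .                                     
     .                                     
    .                                      
                                           
          +*******                         
                                           
                                           
                                           
                                           
                                           
                                           
                                           
                                           


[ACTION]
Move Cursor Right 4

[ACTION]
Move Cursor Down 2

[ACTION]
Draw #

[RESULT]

      +++        +++                       
      +++           ++++++                 
    # +++                 +++              
      +++                   ~~~~~          
       .          ~~~~~~~~~~               
      .      ~~~~~              ~~         
      .                         ~~         
     .                                     
     .                                     
    .                                      
                                           
          +*******                         
                                           
                                           
                                           
                                           
                                           
                                           
                                           
                                           


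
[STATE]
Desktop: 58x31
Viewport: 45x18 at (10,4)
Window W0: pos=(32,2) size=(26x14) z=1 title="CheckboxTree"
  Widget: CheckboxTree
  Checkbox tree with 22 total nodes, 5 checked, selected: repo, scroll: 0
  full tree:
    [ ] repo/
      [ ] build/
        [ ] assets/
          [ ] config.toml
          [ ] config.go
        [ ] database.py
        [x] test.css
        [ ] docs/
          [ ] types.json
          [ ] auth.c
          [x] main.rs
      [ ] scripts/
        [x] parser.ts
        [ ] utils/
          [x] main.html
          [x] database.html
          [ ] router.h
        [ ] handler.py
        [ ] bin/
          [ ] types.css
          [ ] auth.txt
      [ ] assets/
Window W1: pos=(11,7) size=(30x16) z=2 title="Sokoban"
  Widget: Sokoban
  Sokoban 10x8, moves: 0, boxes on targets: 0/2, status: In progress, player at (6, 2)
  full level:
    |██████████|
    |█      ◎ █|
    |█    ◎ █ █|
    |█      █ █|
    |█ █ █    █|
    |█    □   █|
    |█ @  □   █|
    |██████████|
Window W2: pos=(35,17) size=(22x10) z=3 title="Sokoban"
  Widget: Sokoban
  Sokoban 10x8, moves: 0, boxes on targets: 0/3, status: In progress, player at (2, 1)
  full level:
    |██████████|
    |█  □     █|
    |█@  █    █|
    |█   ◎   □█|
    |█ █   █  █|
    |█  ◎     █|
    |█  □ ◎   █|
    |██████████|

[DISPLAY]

                      ┠──────────────────────
                      ┃>[-] repo/            
                      ┃   [-] build/         
 ┏━━━━━━━━━━━━━━━━━━━━━━━━━━━━┓ assets/      
 ┃ Sokoban                    ┃ ] config.toml
 ┠────────────────────────────┨ ] config.go  
 ┃██████████                  ┃ database.py  
 ┃█      ◎ █                  ┃ test.css     
 ┃█    ◎ █ █                  ┃ docs/        
 ┃█      █ █                  ┃ ] types.json 
 ┃█ █ █    █                  ┃ ] auth.c     
 ┃█    □   █                  ┃━━━━━━━━━━━━━━
 ┃█ @  □   █                  ┃              
 ┃██████████             ┏━━━━━━━━━━━━━━━━━━━
 ┃Moves: 0  0/2          ┃ Sokoban           
 ┃                       ┠───────────────────
 ┃                       ┃██████████         
 ┃                       ┃█  □     █         


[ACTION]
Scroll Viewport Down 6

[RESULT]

 ┃██████████                  ┃ database.py  
 ┃█      ◎ █                  ┃ test.css     
 ┃█    ◎ █ █                  ┃ docs/        
 ┃█      █ █                  ┃ ] types.json 
 ┃█ █ █    █                  ┃ ] auth.c     
 ┃█    □   █                  ┃━━━━━━━━━━━━━━
 ┃█ @  □   █                  ┃              
 ┃██████████             ┏━━━━━━━━━━━━━━━━━━━
 ┃Moves: 0  0/2          ┃ Sokoban           
 ┃                       ┠───────────────────
 ┃                       ┃██████████         
 ┃                       ┃█  □     █         
 ┗━━━━━━━━━━━━━━━━━━━━━━━┃█@  █    █         
                         ┃█   ◎   □█         
                         ┃█ █   █  █         
                         ┃█  ◎     █         
                         ┗━━━━━━━━━━━━━━━━━━━
                                             


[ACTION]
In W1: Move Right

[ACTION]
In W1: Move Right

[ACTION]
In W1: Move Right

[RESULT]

 ┃██████████                  ┃ database.py  
 ┃█      ◎ █                  ┃ test.css     
 ┃█    ◎ █ █                  ┃ docs/        
 ┃█      █ █                  ┃ ] types.json 
 ┃█ █ █    █                  ┃ ] auth.c     
 ┃█    □   █                  ┃━━━━━━━━━━━━━━
 ┃█    @□  █                  ┃              
 ┃██████████             ┏━━━━━━━━━━━━━━━━━━━
 ┃Moves: 3  0/2          ┃ Sokoban           
 ┃                       ┠───────────────────
 ┃                       ┃██████████         
 ┃                       ┃█  □     █         
 ┗━━━━━━━━━━━━━━━━━━━━━━━┃█@  █    █         
                         ┃█   ◎   □█         
                         ┃█ █   █  █         
                         ┃█  ◎     █         
                         ┗━━━━━━━━━━━━━━━━━━━
                                             


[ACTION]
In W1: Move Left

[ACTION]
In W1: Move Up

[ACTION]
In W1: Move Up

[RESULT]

 ┃██████████                  ┃ database.py  
 ┃█      ◎ █                  ┃ test.css     
 ┃█    ◎ █ █                  ┃ docs/        
 ┃█      █ █                  ┃ ] types.json 
 ┃█ █ █    █                  ┃ ] auth.c     
 ┃█   @□   █                  ┃━━━━━━━━━━━━━━
 ┃█     □  █                  ┃              
 ┃██████████             ┏━━━━━━━━━━━━━━━━━━━
 ┃Moves: 5  0/2          ┃ Sokoban           
 ┃                       ┠───────────────────
 ┃                       ┃██████████         
 ┃                       ┃█  □     █         
 ┗━━━━━━━━━━━━━━━━━━━━━━━┃█@  █    █         
                         ┃█   ◎   □█         
                         ┃█ █   █  █         
                         ┃█  ◎     █         
                         ┗━━━━━━━━━━━━━━━━━━━
                                             
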